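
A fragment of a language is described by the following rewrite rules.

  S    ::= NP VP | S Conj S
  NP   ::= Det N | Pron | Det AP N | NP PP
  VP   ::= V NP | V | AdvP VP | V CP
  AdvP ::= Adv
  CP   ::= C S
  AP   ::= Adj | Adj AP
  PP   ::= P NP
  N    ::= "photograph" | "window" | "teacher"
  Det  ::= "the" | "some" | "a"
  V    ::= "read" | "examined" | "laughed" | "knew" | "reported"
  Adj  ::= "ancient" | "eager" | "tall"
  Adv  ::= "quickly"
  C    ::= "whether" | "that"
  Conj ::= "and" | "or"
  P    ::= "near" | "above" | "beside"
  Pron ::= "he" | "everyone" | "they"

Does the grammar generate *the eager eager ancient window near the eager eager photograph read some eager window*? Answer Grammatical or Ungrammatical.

Grammatical

S
  NP
    NP
      Det: the
      AP
        Adj: eager
        AP
          Adj: eager
          AP
            Adj: ancient
      N: window
    PP
      P: near
      NP
        Det: the
        AP
          Adj: eager
          AP
            Adj: eager
        N: photograph
  VP
    V: read
    NP
      Det: some
      AP
        Adj: eager
      N: window
Every word is introduced by a lexical rule and the phrasal rules combine the resulting categories into a single S.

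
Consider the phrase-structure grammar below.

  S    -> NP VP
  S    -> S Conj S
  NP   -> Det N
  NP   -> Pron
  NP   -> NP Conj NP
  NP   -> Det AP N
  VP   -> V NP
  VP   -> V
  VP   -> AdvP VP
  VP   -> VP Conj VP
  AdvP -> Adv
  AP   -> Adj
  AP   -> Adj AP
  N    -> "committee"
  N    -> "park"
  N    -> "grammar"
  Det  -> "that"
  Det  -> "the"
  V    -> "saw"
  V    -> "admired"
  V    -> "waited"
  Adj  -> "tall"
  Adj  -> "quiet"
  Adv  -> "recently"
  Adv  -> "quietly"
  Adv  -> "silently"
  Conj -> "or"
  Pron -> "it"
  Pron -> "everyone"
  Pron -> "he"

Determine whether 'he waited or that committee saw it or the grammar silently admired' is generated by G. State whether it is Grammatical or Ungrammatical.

S
  S
    NP
      Pron: he
    VP
      V: waited
  Conj: or
  S
    S
      NP
        Det: that
        N: committee
      VP
        V: saw
        NP
          Pron: it
    Conj: or
    S
      NP
        Det: the
        N: grammar
      VP
        AdvP
          Adv: silently
        VP
          V: admired
The bracketing above is licensed at every node by one of the given productions, with S at the root.

Grammatical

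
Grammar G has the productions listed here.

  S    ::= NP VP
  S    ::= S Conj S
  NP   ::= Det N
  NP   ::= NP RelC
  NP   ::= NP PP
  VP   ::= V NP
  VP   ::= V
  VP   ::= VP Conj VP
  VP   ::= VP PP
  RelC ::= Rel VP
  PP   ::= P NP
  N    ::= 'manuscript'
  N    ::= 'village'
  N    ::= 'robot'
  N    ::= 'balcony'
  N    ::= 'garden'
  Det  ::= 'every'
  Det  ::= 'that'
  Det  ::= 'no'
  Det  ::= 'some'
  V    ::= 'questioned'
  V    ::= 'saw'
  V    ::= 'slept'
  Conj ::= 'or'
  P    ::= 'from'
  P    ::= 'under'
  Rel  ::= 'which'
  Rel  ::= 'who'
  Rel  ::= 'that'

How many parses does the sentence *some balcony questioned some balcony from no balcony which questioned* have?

3

Two of the 3 distinct bracketings:
[S [NP [Det some] [N balcony]] [VP [V questioned] [NP [NP [NP [Det some] [N balcony]] [PP [P from] [NP [Det no] [N balcony]]]] [RelC [Rel which] [VP [V questioned]]]]]]
[S [NP [Det some] [N balcony]] [VP [V questioned] [NP [NP [Det some] [N balcony]] [PP [P from] [NP [NP [Det no] [N balcony]] [RelC [Rel which] [VP [V questioned]]]]]]]]
The trees differ in how a recursive rule is bracketed over the same span.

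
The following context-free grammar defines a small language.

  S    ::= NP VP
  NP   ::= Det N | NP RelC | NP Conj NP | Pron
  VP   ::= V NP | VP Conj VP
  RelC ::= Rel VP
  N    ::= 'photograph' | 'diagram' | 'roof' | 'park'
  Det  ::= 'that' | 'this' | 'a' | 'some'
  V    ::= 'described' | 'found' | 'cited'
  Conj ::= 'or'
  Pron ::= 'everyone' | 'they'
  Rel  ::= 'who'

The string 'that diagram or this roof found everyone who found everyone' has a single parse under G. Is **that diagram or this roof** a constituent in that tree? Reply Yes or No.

Yes

[S [NP [NP [Det that] [N diagram]] [Conj or] [NP [Det this] [N roof]]] [VP [V found] [NP [NP [Pron everyone]] [RelC [Rel who] [VP [V found] [NP [Pron everyone]]]]]]]
The words 'that diagram or this roof' are exhaustively dominated by a single NP node (built by NP → NP Conj NP), so they form a constituent.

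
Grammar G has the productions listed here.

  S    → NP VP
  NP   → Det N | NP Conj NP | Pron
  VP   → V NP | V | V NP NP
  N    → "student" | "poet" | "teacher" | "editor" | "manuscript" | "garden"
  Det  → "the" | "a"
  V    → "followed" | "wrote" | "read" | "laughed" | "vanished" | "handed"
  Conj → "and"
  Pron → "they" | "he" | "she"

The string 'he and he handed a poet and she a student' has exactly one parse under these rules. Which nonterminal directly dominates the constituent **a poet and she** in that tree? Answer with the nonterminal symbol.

[S [NP [NP [Pron he]] [Conj and] [NP [Pron he]]] [VP [V handed] [NP [NP [Det a] [N poet]] [Conj and] [NP [Pron she]]] [NP [Det a] [N student]]]]
The span 'a poet and she' is the NP node built by NP → NP Conj NP.
Its mother is the VP built by VP → V NP NP.

VP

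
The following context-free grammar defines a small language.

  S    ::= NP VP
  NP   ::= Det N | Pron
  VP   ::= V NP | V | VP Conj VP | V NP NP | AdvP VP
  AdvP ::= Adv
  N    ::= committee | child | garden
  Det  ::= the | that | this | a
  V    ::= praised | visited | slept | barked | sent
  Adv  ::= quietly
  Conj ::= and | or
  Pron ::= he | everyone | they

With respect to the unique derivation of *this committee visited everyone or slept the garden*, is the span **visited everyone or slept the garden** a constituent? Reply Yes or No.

Yes

[S [NP [Det this] [N committee]] [VP [VP [V visited] [NP [Pron everyone]]] [Conj or] [VP [V slept] [NP [Det the] [N garden]]]]]
The words 'visited everyone or slept the garden' are exhaustively dominated by a single VP node (built by VP → VP Conj VP), so they form a constituent.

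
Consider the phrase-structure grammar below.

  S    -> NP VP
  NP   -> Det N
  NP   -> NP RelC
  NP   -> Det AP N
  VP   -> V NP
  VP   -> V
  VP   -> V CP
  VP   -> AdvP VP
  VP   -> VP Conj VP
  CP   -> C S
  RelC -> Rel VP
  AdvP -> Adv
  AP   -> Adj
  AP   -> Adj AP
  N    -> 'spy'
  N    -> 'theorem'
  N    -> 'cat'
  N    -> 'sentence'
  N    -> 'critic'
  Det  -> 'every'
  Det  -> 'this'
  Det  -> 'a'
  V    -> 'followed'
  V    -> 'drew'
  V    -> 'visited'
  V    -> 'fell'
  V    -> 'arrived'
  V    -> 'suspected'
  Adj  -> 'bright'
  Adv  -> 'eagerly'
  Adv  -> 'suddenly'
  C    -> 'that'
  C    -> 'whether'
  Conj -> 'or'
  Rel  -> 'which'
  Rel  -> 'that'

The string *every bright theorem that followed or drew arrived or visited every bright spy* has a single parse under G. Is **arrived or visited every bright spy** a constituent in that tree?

[S [NP [NP [Det every] [AP [Adj bright]] [N theorem]] [RelC [Rel that] [VP [VP [V followed]] [Conj or] [VP [V drew]]]]] [VP [VP [V arrived]] [Conj or] [VP [V visited] [NP [Det every] [AP [Adj bright]] [N spy]]]]]
The words 'arrived or visited every bright spy' are exhaustively dominated by a single VP node (built by VP → VP Conj VP), so they form a constituent.

Yes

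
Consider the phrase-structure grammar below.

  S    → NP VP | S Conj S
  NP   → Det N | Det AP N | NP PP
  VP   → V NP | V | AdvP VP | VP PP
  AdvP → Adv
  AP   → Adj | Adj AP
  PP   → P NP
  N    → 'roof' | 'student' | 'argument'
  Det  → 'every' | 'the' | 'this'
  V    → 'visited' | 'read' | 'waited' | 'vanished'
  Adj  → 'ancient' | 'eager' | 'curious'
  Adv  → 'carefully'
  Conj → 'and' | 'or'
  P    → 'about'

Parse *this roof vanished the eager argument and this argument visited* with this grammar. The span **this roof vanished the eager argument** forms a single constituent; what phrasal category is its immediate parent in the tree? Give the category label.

S
  S
    NP
      Det: this
      N: roof
    VP
      V: vanished
      NP
        Det: the
        AP
          Adj: eager
        N: argument
  Conj: and
  S
    NP
      Det: this
      N: argument
    VP
      V: visited
The span 'this roof vanished the eager argument' is the S node built by S → NP VP.
Its mother is the S built by S → S Conj S.

S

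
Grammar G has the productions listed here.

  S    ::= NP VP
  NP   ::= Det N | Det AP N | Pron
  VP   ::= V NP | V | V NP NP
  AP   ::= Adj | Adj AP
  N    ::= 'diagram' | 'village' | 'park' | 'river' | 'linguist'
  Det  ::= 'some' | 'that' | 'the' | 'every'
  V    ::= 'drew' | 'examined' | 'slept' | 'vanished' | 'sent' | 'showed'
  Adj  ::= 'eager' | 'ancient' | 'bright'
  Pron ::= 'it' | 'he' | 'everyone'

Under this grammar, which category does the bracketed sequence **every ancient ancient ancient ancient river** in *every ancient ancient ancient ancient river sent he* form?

S
  NP
    Det: every
    AP
      Adj: ancient
      AP
        Adj: ancient
        AP
          Adj: ancient
          AP
            Adj: ancient
    N: river
  VP
    V: sent
    NP
      Pron: he
The span 'every ancient ancient ancient ancient river' is the NP node built by NP → Det AP N.

NP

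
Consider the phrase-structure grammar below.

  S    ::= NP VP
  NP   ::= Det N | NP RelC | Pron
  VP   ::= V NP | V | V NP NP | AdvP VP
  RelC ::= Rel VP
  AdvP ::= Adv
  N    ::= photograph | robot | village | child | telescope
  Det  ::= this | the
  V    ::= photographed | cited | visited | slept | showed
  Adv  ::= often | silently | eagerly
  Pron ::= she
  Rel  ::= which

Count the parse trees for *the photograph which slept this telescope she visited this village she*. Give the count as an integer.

1

[S [NP [NP [Det the] [N photograph]] [RelC [Rel which] [VP [V slept] [NP [Det this] [N telescope]] [NP [Pron she]]]]] [VP [V visited] [NP [Det this] [N village]] [NP [Pron she]]]]
No rule offers an alternative attachment or grouping for any span, so this is the only derivation.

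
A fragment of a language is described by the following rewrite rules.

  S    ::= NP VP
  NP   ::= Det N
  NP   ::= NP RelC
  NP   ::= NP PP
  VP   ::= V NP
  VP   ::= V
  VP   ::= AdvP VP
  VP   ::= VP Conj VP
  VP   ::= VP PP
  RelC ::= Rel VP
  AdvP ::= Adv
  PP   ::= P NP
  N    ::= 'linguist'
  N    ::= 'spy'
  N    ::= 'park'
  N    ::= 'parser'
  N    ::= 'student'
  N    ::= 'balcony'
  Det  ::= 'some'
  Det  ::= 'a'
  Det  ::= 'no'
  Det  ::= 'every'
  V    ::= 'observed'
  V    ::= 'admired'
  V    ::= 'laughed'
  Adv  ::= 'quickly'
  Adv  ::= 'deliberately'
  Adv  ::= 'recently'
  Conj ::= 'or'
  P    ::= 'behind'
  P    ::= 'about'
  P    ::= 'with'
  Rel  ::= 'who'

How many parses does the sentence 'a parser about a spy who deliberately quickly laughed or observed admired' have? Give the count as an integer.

Two of the 6 distinct bracketings:
[S [NP [NP [NP [Det a] [N parser]] [PP [P about] [NP [Det a] [N spy]]]] [RelC [Rel who] [VP [AdvP [Adv deliberately]] [VP [AdvP [Adv quickly]] [VP [VP [V laughed]] [Conj or] [VP [V observed]]]]]]] [VP [V admired]]]
[S [NP [NP [NP [Det a] [N parser]] [PP [P about] [NP [Det a] [N spy]]]] [RelC [Rel who] [VP [AdvP [Adv deliberately]] [VP [VP [AdvP [Adv quickly]] [VP [V laughed]]] [Conj or] [VP [V observed]]]]]] [VP [V admired]]]
The trees differ in how a recursive rule is bracketed over the same span.

6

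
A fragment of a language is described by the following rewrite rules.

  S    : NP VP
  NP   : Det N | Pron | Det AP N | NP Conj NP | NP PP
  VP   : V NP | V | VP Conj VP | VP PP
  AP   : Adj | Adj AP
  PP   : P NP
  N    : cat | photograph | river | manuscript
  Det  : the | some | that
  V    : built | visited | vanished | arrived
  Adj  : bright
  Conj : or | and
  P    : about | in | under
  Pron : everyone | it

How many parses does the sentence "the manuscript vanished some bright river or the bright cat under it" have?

Two of the 3 distinct bracketings:
[S [NP [Det the] [N manuscript]] [VP [V vanished] [NP [NP [Det some] [AP [Adj bright]] [N river]] [Conj or] [NP [NP [Det the] [AP [Adj bright]] [N cat]] [PP [P under] [NP [Pron it]]]]]]]
[S [NP [Det the] [N manuscript]] [VP [V vanished] [NP [NP [NP [Det some] [AP [Adj bright]] [N river]] [Conj or] [NP [Det the] [AP [Adj bright]] [N cat]]] [PP [P under] [NP [Pron it]]]]]]
The trees differ in how a recursive rule is bracketed over the same span.

3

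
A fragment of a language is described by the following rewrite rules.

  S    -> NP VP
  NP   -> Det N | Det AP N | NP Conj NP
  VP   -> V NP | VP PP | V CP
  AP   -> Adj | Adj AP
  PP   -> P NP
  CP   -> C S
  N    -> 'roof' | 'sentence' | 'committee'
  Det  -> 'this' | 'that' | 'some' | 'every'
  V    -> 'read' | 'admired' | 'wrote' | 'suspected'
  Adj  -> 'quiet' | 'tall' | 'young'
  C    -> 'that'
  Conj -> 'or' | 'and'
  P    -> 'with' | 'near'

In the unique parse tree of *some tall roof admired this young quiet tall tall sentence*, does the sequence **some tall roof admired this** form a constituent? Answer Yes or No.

No

[S [NP [Det some] [AP [Adj tall]] [N roof]] [VP [V admired] [NP [Det this] [AP [Adj young] [AP [Adj quiet] [AP [Adj tall] [AP [Adj tall]]]]] [N sentence]]]]
The smallest constituent containing 'some tall roof admired this' is the S spanning 'some tall roof admired this young quiet tall tall sentence'; no single node in the tree dominates exactly the given words.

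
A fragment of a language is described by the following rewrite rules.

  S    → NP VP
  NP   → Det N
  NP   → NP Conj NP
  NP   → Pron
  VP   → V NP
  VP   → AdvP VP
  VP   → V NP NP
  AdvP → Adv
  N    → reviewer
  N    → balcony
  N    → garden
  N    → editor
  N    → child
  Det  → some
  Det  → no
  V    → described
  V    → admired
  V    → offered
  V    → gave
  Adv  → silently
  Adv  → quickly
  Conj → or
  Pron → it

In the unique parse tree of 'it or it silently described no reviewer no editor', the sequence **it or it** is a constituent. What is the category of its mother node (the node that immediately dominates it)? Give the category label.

S

S
  NP
    NP
      Pron: it
    Conj: or
    NP
      Pron: it
  VP
    AdvP
      Adv: silently
    VP
      V: described
      NP
        Det: no
        N: reviewer
      NP
        Det: no
        N: editor
The span 'it or it' is the NP node built by NP → NP Conj NP.
Its mother is the S built by S → NP VP.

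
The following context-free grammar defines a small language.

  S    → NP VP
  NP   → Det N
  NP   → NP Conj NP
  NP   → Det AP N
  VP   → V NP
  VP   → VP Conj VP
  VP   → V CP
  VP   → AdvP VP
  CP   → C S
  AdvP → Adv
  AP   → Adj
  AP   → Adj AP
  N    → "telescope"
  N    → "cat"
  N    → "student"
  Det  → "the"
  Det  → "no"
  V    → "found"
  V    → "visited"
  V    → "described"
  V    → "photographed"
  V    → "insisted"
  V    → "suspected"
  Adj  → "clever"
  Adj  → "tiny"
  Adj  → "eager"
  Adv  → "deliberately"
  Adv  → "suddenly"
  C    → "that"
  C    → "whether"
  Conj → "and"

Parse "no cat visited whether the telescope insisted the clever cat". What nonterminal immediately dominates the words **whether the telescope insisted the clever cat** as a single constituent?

S
  NP
    Det: no
    N: cat
  VP
    V: visited
    CP
      C: whether
      S
        NP
          Det: the
          N: telescope
        VP
          V: insisted
          NP
            Det: the
            AP
              Adj: clever
            N: cat
The span 'whether the telescope insisted the clever cat' is the CP node built by CP → C S.

CP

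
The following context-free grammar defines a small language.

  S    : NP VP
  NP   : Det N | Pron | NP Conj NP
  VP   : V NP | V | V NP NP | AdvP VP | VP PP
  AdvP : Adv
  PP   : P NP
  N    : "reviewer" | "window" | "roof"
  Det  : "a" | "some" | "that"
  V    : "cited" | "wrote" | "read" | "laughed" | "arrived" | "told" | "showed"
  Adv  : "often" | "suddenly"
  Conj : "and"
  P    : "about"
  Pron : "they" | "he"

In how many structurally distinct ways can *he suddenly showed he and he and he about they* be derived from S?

4

Two of the 4 distinct bracketings:
[S [NP [Pron he]] [VP [AdvP [Adv suddenly]] [VP [VP [V showed] [NP [NP [Pron he]] [Conj and] [NP [NP [Pron he]] [Conj and] [NP [Pron he]]]]] [PP [P about] [NP [Pron they]]]]]]
[S [NP [Pron he]] [VP [AdvP [Adv suddenly]] [VP [VP [V showed] [NP [NP [NP [Pron he]] [Conj and] [NP [Pron he]]] [Conj and] [NP [Pron he]]]] [PP [P about] [NP [Pron they]]]]]]
The trees differ in how a recursive rule is bracketed over the same span.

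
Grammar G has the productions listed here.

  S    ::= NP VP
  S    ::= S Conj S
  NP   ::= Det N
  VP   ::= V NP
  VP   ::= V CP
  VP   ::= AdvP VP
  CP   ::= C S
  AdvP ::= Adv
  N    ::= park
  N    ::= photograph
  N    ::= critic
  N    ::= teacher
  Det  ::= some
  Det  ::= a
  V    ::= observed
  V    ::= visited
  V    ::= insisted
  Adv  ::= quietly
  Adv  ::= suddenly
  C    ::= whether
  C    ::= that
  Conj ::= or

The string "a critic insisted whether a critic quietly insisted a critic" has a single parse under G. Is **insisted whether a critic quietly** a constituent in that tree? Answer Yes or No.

No

[S [NP [Det a] [N critic]] [VP [V insisted] [CP [C whether] [S [NP [Det a] [N critic]] [VP [AdvP [Adv quietly]] [VP [V insisted] [NP [Det a] [N critic]]]]]]]]
The smallest constituent containing 'insisted whether a critic quietly' is the VP spanning 'insisted whether a critic quietly insisted a critic'; no single node in the tree dominates exactly the given words.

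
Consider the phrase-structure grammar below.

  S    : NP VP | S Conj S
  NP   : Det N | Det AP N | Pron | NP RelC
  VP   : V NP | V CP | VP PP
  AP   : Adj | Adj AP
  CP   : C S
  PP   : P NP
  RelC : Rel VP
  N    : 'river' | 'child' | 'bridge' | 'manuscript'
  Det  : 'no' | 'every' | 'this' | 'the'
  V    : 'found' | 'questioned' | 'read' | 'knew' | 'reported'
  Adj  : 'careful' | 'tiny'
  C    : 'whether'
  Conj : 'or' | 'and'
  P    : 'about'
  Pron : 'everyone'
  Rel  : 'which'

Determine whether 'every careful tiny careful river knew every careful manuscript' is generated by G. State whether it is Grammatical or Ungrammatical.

[S [NP [Det every] [AP [Adj careful] [AP [Adj tiny] [AP [Adj careful]]]] [N river]] [VP [V knew] [NP [Det every] [AP [Adj careful]] [N manuscript]]]]
The bracketing above is licensed at every node by one of the given productions, with S at the root.

Grammatical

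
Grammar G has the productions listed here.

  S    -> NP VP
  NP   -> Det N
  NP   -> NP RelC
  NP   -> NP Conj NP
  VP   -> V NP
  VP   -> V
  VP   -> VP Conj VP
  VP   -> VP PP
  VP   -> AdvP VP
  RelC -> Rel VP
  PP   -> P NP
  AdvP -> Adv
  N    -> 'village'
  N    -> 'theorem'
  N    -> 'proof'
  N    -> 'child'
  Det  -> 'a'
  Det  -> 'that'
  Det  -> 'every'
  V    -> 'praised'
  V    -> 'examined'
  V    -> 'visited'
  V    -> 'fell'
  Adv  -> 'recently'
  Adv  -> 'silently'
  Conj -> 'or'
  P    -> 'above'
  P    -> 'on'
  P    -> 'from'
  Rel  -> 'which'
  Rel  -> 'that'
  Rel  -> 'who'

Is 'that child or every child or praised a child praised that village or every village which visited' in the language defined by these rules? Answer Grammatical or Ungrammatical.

Ungrammatical

For S → NP VP, every NP-prefix leaves a non-VP remainder: after 'that child' the remainder is not a VP; after 'that child or every child' the remainder is not a VP.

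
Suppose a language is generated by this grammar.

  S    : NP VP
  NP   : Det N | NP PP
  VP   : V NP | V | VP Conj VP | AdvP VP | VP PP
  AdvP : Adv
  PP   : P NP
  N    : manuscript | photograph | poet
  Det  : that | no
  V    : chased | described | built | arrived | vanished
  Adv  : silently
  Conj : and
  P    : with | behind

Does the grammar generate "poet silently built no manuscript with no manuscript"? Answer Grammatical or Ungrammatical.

For S → NP VP, no prefix of the string parses as an NP.

Ungrammatical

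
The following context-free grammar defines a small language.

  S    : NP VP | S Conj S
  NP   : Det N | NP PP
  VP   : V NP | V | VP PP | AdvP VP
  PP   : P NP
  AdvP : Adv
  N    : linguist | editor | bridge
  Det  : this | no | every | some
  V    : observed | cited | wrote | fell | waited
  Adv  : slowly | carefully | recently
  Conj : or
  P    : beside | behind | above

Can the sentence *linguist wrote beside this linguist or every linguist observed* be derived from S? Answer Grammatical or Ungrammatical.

Ungrammatical

For S → NP VP, no prefix of the string parses as an NP. The alternative S rule S → S Conj S likewise has no satisfying split.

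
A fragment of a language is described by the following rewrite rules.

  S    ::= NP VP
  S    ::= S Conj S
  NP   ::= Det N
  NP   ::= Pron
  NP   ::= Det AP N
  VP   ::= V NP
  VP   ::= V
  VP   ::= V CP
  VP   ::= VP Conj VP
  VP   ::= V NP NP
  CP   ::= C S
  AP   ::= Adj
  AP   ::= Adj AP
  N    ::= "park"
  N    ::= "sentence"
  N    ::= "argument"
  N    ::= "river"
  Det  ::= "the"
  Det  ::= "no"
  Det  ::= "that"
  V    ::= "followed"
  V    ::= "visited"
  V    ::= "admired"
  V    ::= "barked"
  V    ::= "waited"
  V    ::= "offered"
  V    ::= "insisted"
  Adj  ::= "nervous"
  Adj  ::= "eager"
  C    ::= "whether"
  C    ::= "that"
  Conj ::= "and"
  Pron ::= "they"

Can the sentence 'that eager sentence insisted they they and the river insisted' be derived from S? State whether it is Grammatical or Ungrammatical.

[S [S [NP [Det that] [AP [Adj eager]] [N sentence]] [VP [V insisted] [NP [Pron they]] [NP [Pron they]]]] [Conj and] [S [NP [Det the] [N river]] [VP [V insisted]]]]
The bracketing above is licensed at every node by one of the given productions, with S at the root.

Grammatical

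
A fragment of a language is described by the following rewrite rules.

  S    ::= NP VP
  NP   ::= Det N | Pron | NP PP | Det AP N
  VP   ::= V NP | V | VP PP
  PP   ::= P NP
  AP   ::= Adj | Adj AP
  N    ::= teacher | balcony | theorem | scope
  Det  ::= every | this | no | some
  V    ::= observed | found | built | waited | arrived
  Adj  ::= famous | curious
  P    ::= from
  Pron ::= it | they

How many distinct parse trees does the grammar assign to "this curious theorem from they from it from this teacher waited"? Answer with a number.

Two of the 5 distinct bracketings:
[S [NP [NP [Det this] [AP [Adj curious]] [N theorem]] [PP [P from] [NP [NP [Pron they]] [PP [P from] [NP [NP [Pron it]] [PP [P from] [NP [Det this] [N teacher]]]]]]]] [VP [V waited]]]
[S [NP [NP [Det this] [AP [Adj curious]] [N theorem]] [PP [P from] [NP [NP [NP [Pron they]] [PP [P from] [NP [Pron it]]]] [PP [P from] [NP [Det this] [N teacher]]]]]] [VP [V waited]]]
The trees differ in how a recursive rule is bracketed over the same span.

5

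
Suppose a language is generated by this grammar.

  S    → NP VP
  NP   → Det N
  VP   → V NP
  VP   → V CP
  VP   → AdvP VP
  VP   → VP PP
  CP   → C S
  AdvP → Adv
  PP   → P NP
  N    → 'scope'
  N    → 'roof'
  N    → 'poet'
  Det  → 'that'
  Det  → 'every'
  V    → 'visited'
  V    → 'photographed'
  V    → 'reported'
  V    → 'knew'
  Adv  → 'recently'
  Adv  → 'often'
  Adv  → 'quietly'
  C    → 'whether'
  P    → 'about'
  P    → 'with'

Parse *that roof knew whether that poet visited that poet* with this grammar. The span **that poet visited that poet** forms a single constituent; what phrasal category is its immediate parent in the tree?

[S [NP [Det that] [N roof]] [VP [V knew] [CP [C whether] [S [NP [Det that] [N poet]] [VP [V visited] [NP [Det that] [N poet]]]]]]]
The span 'that poet visited that poet' is the S node built by S → NP VP.
Its mother is the CP built by CP → C S.

CP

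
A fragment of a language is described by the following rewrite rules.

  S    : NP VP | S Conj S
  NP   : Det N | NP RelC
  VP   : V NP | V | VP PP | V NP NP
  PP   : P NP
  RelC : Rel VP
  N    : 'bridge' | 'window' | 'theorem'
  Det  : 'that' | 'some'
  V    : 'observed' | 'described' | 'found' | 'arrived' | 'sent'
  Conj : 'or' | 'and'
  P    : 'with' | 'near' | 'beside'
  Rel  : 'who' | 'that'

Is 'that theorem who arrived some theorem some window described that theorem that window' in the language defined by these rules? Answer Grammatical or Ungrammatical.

S
  NP
    NP
      Det: that
      N: theorem
    RelC
      Rel: who
      VP
        V: arrived
        NP
          Det: some
          N: theorem
        NP
          Det: some
          N: window
  VP
    V: described
    NP
      Det: that
      N: theorem
    NP
      Det: that
      N: window
Every word is introduced by a lexical rule and the phrasal rules combine the resulting categories into a single S.

Grammatical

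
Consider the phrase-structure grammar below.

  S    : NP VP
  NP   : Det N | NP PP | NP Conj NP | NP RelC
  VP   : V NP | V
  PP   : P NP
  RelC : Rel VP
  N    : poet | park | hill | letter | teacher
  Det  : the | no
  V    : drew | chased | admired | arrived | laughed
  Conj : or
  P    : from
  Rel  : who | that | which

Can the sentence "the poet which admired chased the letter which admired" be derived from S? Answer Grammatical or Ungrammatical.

[S [NP [NP [Det the] [N poet]] [RelC [Rel which] [VP [V admired]]]] [VP [V chased] [NP [NP [Det the] [N letter]] [RelC [Rel which] [VP [V admired]]]]]]
The bracketing above is licensed at every node by one of the given productions, with S at the root.

Grammatical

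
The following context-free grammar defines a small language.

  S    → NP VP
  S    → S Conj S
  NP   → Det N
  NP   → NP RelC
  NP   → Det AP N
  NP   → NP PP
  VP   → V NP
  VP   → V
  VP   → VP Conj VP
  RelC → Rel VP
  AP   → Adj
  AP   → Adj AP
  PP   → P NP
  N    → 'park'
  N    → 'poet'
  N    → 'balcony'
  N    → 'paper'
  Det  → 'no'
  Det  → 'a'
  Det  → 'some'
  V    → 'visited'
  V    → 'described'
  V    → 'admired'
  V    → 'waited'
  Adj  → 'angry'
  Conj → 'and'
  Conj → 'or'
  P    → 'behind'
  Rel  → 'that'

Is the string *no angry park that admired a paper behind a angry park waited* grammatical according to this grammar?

S
  NP
    NP
      Det: no
      AP
        Adj: angry
      N: park
    RelC
      Rel: that
      VP
        V: admired
        NP
          NP
            Det: a
            N: paper
          PP
            P: behind
            NP
              Det: a
              AP
                Adj: angry
              N: park
  VP
    V: waited
The bracketing above is licensed at every node by one of the given productions, with S at the root.

Grammatical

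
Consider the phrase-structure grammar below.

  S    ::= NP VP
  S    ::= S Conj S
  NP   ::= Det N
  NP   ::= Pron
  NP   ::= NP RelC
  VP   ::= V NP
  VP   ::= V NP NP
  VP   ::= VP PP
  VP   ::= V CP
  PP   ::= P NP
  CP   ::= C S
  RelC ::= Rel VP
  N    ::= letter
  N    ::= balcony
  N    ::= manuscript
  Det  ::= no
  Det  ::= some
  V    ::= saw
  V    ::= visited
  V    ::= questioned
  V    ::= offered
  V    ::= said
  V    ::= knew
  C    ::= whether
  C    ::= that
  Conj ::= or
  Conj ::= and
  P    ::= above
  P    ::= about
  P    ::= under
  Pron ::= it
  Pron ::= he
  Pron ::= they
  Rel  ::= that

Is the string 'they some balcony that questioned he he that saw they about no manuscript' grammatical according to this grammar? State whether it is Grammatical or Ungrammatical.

Ungrammatical

For S → NP VP, the only prefix that parses as NP is 'they', but the remainder 'some balcony that questioned he he that saw they about no manuscript' is not a VP under these rules. The alternative S rule S → S Conj S likewise has no satisfying split.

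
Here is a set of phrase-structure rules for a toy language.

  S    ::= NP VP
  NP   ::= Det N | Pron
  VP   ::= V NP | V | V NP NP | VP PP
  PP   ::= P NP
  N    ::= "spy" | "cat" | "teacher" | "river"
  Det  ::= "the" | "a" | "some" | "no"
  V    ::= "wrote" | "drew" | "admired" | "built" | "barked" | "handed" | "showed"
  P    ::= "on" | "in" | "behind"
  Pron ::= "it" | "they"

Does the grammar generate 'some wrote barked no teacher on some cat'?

Ungrammatical

A Det word can never sit immediately before a V word in any string this grammar generates, so the substring 'some wrote' rules out a derivation.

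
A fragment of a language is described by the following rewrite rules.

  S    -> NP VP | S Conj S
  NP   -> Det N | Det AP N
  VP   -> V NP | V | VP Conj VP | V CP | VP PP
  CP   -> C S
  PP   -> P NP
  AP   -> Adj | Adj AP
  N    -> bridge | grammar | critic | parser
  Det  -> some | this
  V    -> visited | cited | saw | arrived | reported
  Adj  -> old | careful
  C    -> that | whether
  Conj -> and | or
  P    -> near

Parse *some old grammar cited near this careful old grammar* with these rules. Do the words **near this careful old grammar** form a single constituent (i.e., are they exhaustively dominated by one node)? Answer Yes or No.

Yes

[S [NP [Det some] [AP [Adj old]] [N grammar]] [VP [VP [V cited]] [PP [P near] [NP [Det this] [AP [Adj careful] [AP [Adj old]]] [N grammar]]]]]
The words 'near this careful old grammar' are exhaustively dominated by a single PP node (built by PP → P NP), so they form a constituent.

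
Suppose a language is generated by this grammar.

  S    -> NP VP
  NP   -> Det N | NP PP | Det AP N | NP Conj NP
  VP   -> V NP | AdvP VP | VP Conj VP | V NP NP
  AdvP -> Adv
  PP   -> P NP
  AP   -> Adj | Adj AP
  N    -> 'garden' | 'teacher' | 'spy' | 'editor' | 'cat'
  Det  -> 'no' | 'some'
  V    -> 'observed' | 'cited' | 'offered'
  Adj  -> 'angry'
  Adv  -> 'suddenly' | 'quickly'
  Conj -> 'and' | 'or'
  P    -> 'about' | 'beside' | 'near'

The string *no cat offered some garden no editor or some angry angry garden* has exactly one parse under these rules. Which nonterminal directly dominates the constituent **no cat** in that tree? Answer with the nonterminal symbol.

S

S
  NP
    Det: no
    N: cat
  VP
    V: offered
    NP
      Det: some
      N: garden
    NP
      NP
        Det: no
        N: editor
      Conj: or
      NP
        Det: some
        AP
          Adj: angry
          AP
            Adj: angry
        N: garden
The span 'no cat' is the NP node built by NP → Det N.
Its mother is the S built by S → NP VP.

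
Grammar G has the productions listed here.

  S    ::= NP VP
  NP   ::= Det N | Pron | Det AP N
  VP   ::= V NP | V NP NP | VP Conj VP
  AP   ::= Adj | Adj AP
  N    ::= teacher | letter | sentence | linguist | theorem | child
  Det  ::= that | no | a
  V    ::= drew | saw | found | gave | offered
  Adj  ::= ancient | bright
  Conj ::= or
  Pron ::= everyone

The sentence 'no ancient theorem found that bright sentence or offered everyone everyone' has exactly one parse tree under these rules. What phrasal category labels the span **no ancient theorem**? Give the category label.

[S [NP [Det no] [AP [Adj ancient]] [N theorem]] [VP [VP [V found] [NP [Det that] [AP [Adj bright]] [N sentence]]] [Conj or] [VP [V offered] [NP [Pron everyone]] [NP [Pron everyone]]]]]
The span 'no ancient theorem' is the NP node built by NP → Det AP N.

NP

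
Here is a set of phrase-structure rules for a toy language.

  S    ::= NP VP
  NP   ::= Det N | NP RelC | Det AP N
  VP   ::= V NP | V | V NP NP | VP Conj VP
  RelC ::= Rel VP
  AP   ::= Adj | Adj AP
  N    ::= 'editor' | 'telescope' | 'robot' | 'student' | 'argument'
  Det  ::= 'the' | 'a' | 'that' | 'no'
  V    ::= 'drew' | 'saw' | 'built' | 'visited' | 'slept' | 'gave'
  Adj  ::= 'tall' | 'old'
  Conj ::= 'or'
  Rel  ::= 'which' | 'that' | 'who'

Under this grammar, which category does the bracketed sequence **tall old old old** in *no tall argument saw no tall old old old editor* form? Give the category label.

S
  NP
    Det: no
    AP
      Adj: tall
    N: argument
  VP
    V: saw
    NP
      Det: no
      AP
        Adj: tall
        AP
          Adj: old
          AP
            Adj: old
            AP
              Adj: old
      N: editor
The span 'tall old old old' is the AP node built by AP → Adj AP.

AP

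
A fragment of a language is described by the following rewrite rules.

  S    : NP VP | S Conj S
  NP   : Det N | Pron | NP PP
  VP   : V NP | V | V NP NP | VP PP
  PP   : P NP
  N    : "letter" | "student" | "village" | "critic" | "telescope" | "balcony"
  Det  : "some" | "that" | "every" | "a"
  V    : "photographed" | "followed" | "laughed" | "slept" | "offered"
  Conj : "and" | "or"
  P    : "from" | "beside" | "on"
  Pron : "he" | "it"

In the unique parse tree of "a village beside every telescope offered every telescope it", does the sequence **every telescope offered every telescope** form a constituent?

[S [NP [NP [Det a] [N village]] [PP [P beside] [NP [Det every] [N telescope]]]] [VP [V offered] [NP [Det every] [N telescope]] [NP [Pron it]]]]
The smallest constituent containing 'every telescope offered every telescope' is the S spanning 'a village beside every telescope offered every telescope it'; no single node in the tree dominates exactly the given words.

No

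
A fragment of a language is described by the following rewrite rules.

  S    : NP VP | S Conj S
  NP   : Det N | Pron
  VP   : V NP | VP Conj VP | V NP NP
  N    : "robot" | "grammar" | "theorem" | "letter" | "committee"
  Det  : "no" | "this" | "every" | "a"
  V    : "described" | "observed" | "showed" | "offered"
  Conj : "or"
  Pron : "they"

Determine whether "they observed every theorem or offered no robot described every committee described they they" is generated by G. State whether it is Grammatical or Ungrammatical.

Ungrammatical

For S → NP VP, the only prefix that parses as NP is 'they', but the remainder 'observed every theorem or offered no robot described every committee described they they' is not a VP under these rules. The alternative S rule S → S Conj S likewise has no satisfying split.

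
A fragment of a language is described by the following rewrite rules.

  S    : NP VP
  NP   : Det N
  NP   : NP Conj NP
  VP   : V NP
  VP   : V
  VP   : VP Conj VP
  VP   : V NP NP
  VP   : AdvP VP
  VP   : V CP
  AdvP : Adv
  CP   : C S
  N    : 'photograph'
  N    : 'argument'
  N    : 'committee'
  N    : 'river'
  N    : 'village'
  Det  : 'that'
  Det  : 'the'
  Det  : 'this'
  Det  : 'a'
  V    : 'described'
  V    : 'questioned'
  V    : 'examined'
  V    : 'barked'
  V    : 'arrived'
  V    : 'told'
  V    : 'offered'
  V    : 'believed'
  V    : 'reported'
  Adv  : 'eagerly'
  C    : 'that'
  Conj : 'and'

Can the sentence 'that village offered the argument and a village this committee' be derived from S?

Grammatical

S
  NP
    Det: that
    N: village
  VP
    V: offered
    NP
      NP
        Det: the
        N: argument
      Conj: and
      NP
        Det: a
        N: village
    NP
      Det: this
      N: committee
The bracketing above is licensed at every node by one of the given productions, with S at the root.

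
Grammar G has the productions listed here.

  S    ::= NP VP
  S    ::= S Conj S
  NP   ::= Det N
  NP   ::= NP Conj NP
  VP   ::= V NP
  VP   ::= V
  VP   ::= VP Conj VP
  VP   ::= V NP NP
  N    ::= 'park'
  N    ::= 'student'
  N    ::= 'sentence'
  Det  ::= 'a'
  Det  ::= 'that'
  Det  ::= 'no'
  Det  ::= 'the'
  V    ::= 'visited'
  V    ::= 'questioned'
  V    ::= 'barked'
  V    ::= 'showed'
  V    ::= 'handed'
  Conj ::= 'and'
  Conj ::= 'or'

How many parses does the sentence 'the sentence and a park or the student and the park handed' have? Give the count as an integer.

Two of the 5 distinct bracketings:
[S [NP [NP [Det the] [N sentence]] [Conj and] [NP [NP [Det a] [N park]] [Conj or] [NP [NP [Det the] [N student]] [Conj and] [NP [Det the] [N park]]]]] [VP [V handed]]]
[S [NP [NP [Det the] [N sentence]] [Conj and] [NP [NP [NP [Det a] [N park]] [Conj or] [NP [Det the] [N student]]] [Conj and] [NP [Det the] [N park]]]] [VP [V handed]]]
The trees differ in how a recursive rule is bracketed over the same span.

5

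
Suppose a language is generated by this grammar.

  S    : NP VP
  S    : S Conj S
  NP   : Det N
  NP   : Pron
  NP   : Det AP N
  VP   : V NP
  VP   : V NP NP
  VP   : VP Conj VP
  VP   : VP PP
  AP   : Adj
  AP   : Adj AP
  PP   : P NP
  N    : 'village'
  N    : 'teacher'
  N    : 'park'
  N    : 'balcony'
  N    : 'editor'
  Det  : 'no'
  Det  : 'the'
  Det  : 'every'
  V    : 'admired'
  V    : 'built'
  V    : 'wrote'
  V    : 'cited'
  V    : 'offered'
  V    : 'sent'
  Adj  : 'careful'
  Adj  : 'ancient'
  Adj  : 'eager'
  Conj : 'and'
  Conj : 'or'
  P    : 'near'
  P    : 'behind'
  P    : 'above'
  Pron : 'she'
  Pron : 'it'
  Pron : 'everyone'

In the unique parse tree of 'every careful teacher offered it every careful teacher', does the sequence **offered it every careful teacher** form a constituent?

Yes

[S [NP [Det every] [AP [Adj careful]] [N teacher]] [VP [V offered] [NP [Pron it]] [NP [Det every] [AP [Adj careful]] [N teacher]]]]
The words 'offered it every careful teacher' are exhaustively dominated by a single VP node (built by VP → V NP NP), so they form a constituent.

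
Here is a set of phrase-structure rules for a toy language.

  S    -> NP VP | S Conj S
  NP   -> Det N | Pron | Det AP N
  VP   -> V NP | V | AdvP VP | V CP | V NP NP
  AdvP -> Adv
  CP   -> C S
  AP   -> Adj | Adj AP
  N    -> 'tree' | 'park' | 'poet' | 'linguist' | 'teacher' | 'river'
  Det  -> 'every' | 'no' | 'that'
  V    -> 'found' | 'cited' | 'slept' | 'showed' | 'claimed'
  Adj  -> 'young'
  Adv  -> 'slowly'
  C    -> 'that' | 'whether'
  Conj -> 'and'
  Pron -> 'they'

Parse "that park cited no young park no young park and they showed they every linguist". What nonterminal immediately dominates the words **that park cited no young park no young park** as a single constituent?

S

[S [S [NP [Det that] [N park]] [VP [V cited] [NP [Det no] [AP [Adj young]] [N park]] [NP [Det no] [AP [Adj young]] [N park]]]] [Conj and] [S [NP [Pron they]] [VP [V showed] [NP [Pron they]] [NP [Det every] [N linguist]]]]]
The span 'that park cited no young park no young park' is the S node built by S → NP VP.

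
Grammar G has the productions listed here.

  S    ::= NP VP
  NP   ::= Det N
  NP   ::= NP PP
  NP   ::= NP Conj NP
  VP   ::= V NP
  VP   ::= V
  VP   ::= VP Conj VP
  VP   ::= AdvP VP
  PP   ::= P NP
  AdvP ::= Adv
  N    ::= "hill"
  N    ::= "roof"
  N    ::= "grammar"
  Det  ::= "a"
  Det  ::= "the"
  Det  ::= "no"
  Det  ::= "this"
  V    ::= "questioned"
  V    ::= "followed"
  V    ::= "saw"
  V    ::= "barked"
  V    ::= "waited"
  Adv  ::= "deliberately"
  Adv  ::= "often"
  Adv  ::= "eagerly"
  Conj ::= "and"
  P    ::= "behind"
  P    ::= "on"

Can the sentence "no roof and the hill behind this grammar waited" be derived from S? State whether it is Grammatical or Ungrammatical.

Grammatical

S
  NP
    NP
      NP
        Det: no
        N: roof
      Conj: and
      NP
        Det: the
        N: hill
    PP
      P: behind
      NP
        Det: this
        N: grammar
  VP
    V: waited
Each bracket corresponds to one application of a listed rule, so the string is derivable from S.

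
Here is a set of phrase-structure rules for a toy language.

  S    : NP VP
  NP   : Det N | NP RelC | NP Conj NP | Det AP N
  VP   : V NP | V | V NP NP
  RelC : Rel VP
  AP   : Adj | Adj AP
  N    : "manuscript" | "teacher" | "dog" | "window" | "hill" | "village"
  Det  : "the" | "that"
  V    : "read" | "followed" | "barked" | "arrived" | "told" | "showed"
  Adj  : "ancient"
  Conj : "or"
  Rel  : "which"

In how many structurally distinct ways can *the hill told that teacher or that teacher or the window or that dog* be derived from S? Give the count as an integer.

5

Two of the 5 distinct bracketings:
[S [NP [Det the] [N hill]] [VP [V told] [NP [NP [Det that] [N teacher]] [Conj or] [NP [NP [Det that] [N teacher]] [Conj or] [NP [NP [Det the] [N window]] [Conj or] [NP [Det that] [N dog]]]]]]]
[S [NP [Det the] [N hill]] [VP [V told] [NP [NP [Det that] [N teacher]] [Conj or] [NP [NP [NP [Det that] [N teacher]] [Conj or] [NP [Det the] [N window]]] [Conj or] [NP [Det that] [N dog]]]]]]
The trees differ in how a recursive rule is bracketed over the same span.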